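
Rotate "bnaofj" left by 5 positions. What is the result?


Input: "bnaofj", rotate left by 5
First 5 characters: "bnaof"
Remaining characters: "j"
Concatenate remaining + first: "j" + "bnaof" = "jbnaof"

jbnaof


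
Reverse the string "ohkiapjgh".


Input: ohkiapjgh
Reading characters right to left:
  Position 8: 'h'
  Position 7: 'g'
  Position 6: 'j'
  Position 5: 'p'
  Position 4: 'a'
  Position 3: 'i'
  Position 2: 'k'
  Position 1: 'h'
  Position 0: 'o'
Reversed: hgjpaikho

hgjpaikho


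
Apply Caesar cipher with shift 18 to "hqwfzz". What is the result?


Caesar cipher: shift "hqwfzz" by 18
  'h' (pos 7) + 18 = pos 25 = 'z'
  'q' (pos 16) + 18 = pos 8 = 'i'
  'w' (pos 22) + 18 = pos 14 = 'o'
  'f' (pos 5) + 18 = pos 23 = 'x'
  'z' (pos 25) + 18 = pos 17 = 'r'
  'z' (pos 25) + 18 = pos 17 = 'r'
Result: zioxrr

zioxrr


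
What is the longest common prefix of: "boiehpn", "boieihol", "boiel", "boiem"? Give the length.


Words: boiehpn, boieihol, boiel, boiem
  Position 0: all 'b' => match
  Position 1: all 'o' => match
  Position 2: all 'i' => match
  Position 3: all 'e' => match
  Position 4: ('h', 'i', 'l', 'm') => mismatch, stop
LCP = "boie" (length 4)

4


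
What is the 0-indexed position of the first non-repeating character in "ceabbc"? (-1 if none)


Input: ceabbc
Character frequencies:
  'a': 1
  'b': 2
  'c': 2
  'e': 1
Scanning left to right for freq == 1:
  Position 0 ('c'): freq=2, skip
  Position 1 ('e'): unique! => answer = 1

1


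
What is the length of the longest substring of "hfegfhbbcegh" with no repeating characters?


Input: "hfegfhbbcegh"
Sliding window (track last position of each char):
  Position 0 ('h'): window [0,0] length 1 -- new best
  Position 1 ('f'): window [0,1] length 2 -- new best
  Position 2 ('e'): window [0,2] length 3 -- new best
  Position 3 ('g'): window [0,3] length 4 -- new best
  Position 4 ('f'): repeat (last at 1), move window start to 2
  Position 4 ('f'): window [2,4] length 3
  Position 5 ('h'): window [2,5] length 4
  Position 6 ('b'): window [2,6] length 5 -- new best
  Position 7 ('b'): repeat (last at 6), move window start to 7
  Position 7 ('b'): window [7,7] length 1
  Position 8 ('c'): window [7,8] length 2
  Position 9 ('e'): window [7,9] length 3
  Position 10 ('g'): window [7,10] length 4
  Position 11 ('h'): window [7,11] length 5
Longest substring with no repeats: "egfhb" with length 5

5


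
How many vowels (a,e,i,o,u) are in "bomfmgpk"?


Input: bomfmgpk
Checking each character:
  'b' at position 0: consonant
  'o' at position 1: vowel (running total: 1)
  'm' at position 2: consonant
  'f' at position 3: consonant
  'm' at position 4: consonant
  'g' at position 5: consonant
  'p' at position 6: consonant
  'k' at position 7: consonant
Total vowels: 1

1


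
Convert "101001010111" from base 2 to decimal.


Input: "101001010111" in base 2
Positional expansion:
  Digit '1' (value 1) x 2^11 = 2048
  Digit '0' (value 0) x 2^10 = 0
  Digit '1' (value 1) x 2^9 = 512
  Digit '0' (value 0) x 2^8 = 0
  Digit '0' (value 0) x 2^7 = 0
  Digit '1' (value 1) x 2^6 = 64
  Digit '0' (value 0) x 2^5 = 0
  Digit '1' (value 1) x 2^4 = 16
  Digit '0' (value 0) x 2^3 = 0
  Digit '1' (value 1) x 2^2 = 4
  Digit '1' (value 1) x 2^1 = 2
  Digit '1' (value 1) x 2^0 = 1
Sum = 2647

2647


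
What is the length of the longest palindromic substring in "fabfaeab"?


Input: "fabfaeab"
Checking substrings for palindromes:
  [4:7] "aea" (len 3) => palindrome
Longest palindromic substring: "aea" with length 3

3


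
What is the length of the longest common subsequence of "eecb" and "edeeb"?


LCS of "eecb" and "edeeb"
DP table:
           e    d    e    e    b
      0    0    0    0    0    0
  e   0    1    1    1    1    1
  e   0    1    1    2    2    2
  c   0    1    1    2    2    2
  b   0    1    1    2    2    3
LCS length = dp[4][5] = 3

3


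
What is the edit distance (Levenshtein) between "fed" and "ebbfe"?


Computing edit distance: "fed" -> "ebbfe"
DP table:
           e    b    b    f    e
      0    1    2    3    4    5
  f   1    1    2    3    3    4
  e   2    1    2    3    4    3
  d   3    2    2    3    4    4
Edit distance = dp[3][5] = 4

4


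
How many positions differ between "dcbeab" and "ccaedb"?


Comparing "dcbeab" and "ccaedb" position by position:
  Position 0: 'd' vs 'c' => DIFFER
  Position 1: 'c' vs 'c' => same
  Position 2: 'b' vs 'a' => DIFFER
  Position 3: 'e' vs 'e' => same
  Position 4: 'a' vs 'd' => DIFFER
  Position 5: 'b' vs 'b' => same
Positions that differ: 3

3


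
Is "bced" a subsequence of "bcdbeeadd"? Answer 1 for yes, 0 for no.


Check if "bced" is a subsequence of "bcdbeeadd"
Greedy scan:
  Position 0 ('b'): matches sub[0] = 'b'
  Position 1 ('c'): matches sub[1] = 'c'
  Position 2 ('d'): no match needed
  Position 3 ('b'): no match needed
  Position 4 ('e'): matches sub[2] = 'e'
  Position 5 ('e'): no match needed
  Position 6 ('a'): no match needed
  Position 7 ('d'): matches sub[3] = 'd'
  Position 8 ('d'): no match needed
All 4 characters matched => is a subsequence

1


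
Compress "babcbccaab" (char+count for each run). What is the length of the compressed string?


Input: babcbccaab
Runs:
  'b' x 1 => "b1"
  'a' x 1 => "a1"
  'b' x 1 => "b1"
  'c' x 1 => "c1"
  'b' x 1 => "b1"
  'c' x 2 => "c2"
  'a' x 2 => "a2"
  'b' x 1 => "b1"
Compressed: "b1a1b1c1b1c2a2b1"
Compressed length: 16

16


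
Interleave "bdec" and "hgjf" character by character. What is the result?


Interleaving "bdec" and "hgjf":
  Position 0: 'b' from first, 'h' from second => "bh"
  Position 1: 'd' from first, 'g' from second => "dg"
  Position 2: 'e' from first, 'j' from second => "ej"
  Position 3: 'c' from first, 'f' from second => "cf"
Result: bhdgejcf

bhdgejcf


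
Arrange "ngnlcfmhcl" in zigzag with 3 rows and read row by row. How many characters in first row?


Zigzag "ngnlcfmhcl" into 3 rows:
Placing characters:
  'n' => row 0
  'g' => row 1
  'n' => row 2
  'l' => row 1
  'c' => row 0
  'f' => row 1
  'm' => row 2
  'h' => row 1
  'c' => row 0
  'l' => row 1
Rows:
  Row 0: "ncc"
  Row 1: "glfhl"
  Row 2: "nm"
First row length: 3

3


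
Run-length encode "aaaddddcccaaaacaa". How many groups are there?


Input: aaaddddcccaaaacaa
Scanning for consecutive runs:
  Group 1: 'a' x 3 (positions 0-2)
  Group 2: 'd' x 4 (positions 3-6)
  Group 3: 'c' x 3 (positions 7-9)
  Group 4: 'a' x 4 (positions 10-13)
  Group 5: 'c' x 1 (positions 14-14)
  Group 6: 'a' x 2 (positions 15-16)
Total groups: 6

6


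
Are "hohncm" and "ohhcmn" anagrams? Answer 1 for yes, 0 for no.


Strings: "hohncm", "ohhcmn"
Sorted first:  chhmno
Sorted second: chhmno
Sorted forms match => anagrams

1


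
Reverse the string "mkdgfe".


Input: mkdgfe
Reading characters right to left:
  Position 5: 'e'
  Position 4: 'f'
  Position 3: 'g'
  Position 2: 'd'
  Position 1: 'k'
  Position 0: 'm'
Reversed: efgdkm

efgdkm


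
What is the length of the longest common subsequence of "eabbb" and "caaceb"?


LCS of "eabbb" and "caaceb"
DP table:
           c    a    a    c    e    b
      0    0    0    0    0    0    0
  e   0    0    0    0    0    1    1
  a   0    0    1    1    1    1    1
  b   0    0    1    1    1    1    2
  b   0    0    1    1    1    1    2
  b   0    0    1    1    1    1    2
LCS length = dp[5][6] = 2

2


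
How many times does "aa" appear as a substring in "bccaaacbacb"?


Searching for "aa" in "bccaaacbacb"
Scanning each position:
  Position 0: "bc" => no
  Position 1: "cc" => no
  Position 2: "ca" => no
  Position 3: "aa" => MATCH
  Position 4: "aa" => MATCH
  Position 5: "ac" => no
  Position 6: "cb" => no
  Position 7: "ba" => no
  Position 8: "ac" => no
  Position 9: "cb" => no
Total occurrences: 2

2


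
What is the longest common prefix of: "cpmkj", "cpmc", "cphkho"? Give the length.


Words: cpmkj, cpmc, cphkho
  Position 0: all 'c' => match
  Position 1: all 'p' => match
  Position 2: ('m', 'm', 'h') => mismatch, stop
LCP = "cp" (length 2)

2


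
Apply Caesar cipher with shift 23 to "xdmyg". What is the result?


Caesar cipher: shift "xdmyg" by 23
  'x' (pos 23) + 23 = pos 20 = 'u'
  'd' (pos 3) + 23 = pos 0 = 'a'
  'm' (pos 12) + 23 = pos 9 = 'j'
  'y' (pos 24) + 23 = pos 21 = 'v'
  'g' (pos 6) + 23 = pos 3 = 'd'
Result: uajvd

uajvd


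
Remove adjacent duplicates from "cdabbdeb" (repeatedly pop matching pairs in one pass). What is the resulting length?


Input: cdabbdeb
Stack-based adjacent duplicate removal:
  Read 'c': push. Stack: c
  Read 'd': push. Stack: cd
  Read 'a': push. Stack: cda
  Read 'b': push. Stack: cdab
  Read 'b': matches stack top 'b' => pop. Stack: cda
  Read 'd': push. Stack: cdad
  Read 'e': push. Stack: cdade
  Read 'b': push. Stack: cdadeb
Final stack: "cdadeb" (length 6)

6


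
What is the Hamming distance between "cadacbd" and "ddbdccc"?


Comparing "cadacbd" and "ddbdccc" position by position:
  Position 0: 'c' vs 'd' => differ
  Position 1: 'a' vs 'd' => differ
  Position 2: 'd' vs 'b' => differ
  Position 3: 'a' vs 'd' => differ
  Position 4: 'c' vs 'c' => same
  Position 5: 'b' vs 'c' => differ
  Position 6: 'd' vs 'c' => differ
Total differences (Hamming distance): 6

6


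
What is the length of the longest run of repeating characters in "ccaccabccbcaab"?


Input: "ccaccabccbcaab"
Scanning for longest run:
  Position 1 ('c'): continues run of 'c', length=2
  Position 2 ('a'): new char, reset run to 1
  Position 3 ('c'): new char, reset run to 1
  Position 4 ('c'): continues run of 'c', length=2
  Position 5 ('a'): new char, reset run to 1
  Position 6 ('b'): new char, reset run to 1
  Position 7 ('c'): new char, reset run to 1
  Position 8 ('c'): continues run of 'c', length=2
  Position 9 ('b'): new char, reset run to 1
  Position 10 ('c'): new char, reset run to 1
  Position 11 ('a'): new char, reset run to 1
  Position 12 ('a'): continues run of 'a', length=2
  Position 13 ('b'): new char, reset run to 1
Longest run: 'c' with length 2

2


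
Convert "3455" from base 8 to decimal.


Input: "3455" in base 8
Positional expansion:
  Digit '3' (value 3) x 8^3 = 1536
  Digit '4' (value 4) x 8^2 = 256
  Digit '5' (value 5) x 8^1 = 40
  Digit '5' (value 5) x 8^0 = 5
Sum = 1837

1837


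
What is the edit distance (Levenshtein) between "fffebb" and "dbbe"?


Computing edit distance: "fffebb" -> "dbbe"
DP table:
           d    b    b    e
      0    1    2    3    4
  f   1    1    2    3    4
  f   2    2    2    3    4
  f   3    3    3    3    4
  e   4    4    4    4    3
  b   5    5    4    4    4
  b   6    6    5    4    5
Edit distance = dp[6][4] = 5

5


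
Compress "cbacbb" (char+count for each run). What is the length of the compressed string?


Input: cbacbb
Runs:
  'c' x 1 => "c1"
  'b' x 1 => "b1"
  'a' x 1 => "a1"
  'c' x 1 => "c1"
  'b' x 2 => "b2"
Compressed: "c1b1a1c1b2"
Compressed length: 10

10


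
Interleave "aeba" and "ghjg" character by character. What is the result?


Interleaving "aeba" and "ghjg":
  Position 0: 'a' from first, 'g' from second => "ag"
  Position 1: 'e' from first, 'h' from second => "eh"
  Position 2: 'b' from first, 'j' from second => "bj"
  Position 3: 'a' from first, 'g' from second => "ag"
Result: agehbjag

agehbjag


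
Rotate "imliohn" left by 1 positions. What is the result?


Input: "imliohn", rotate left by 1
First 1 characters: "i"
Remaining characters: "mliohn"
Concatenate remaining + first: "mliohn" + "i" = "mliohni"

mliohni


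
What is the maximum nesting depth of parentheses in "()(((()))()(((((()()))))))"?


Input: "()(((()))()(((((()()))))))"
Tracking depth:
  Position 0 '(': depth becomes 1
  Position 1 ')': depth becomes 0
  Position 2 '(': depth becomes 1
  Position 3 '(': depth becomes 2
  Position 4 '(': depth becomes 3
  Position 5 '(': depth becomes 4
  Position 6 ')': depth becomes 3
  Position 7 ')': depth becomes 2
  Position 8 ')': depth becomes 1
  Position 9 '(': depth becomes 2
  Position 10 ')': depth becomes 1
  Position 11 '(': depth becomes 2
  Position 12 '(': depth becomes 3
  Position 13 '(': depth becomes 4
  Position 14 '(': depth becomes 5
  Position 15 '(': depth becomes 6
  Position 16 '(': depth becomes 7
  Position 17 ')': depth becomes 6
  Position 18 '(': depth becomes 7
  Position 19 ')': depth becomes 6
  Position 20 ')': depth becomes 5
  Position 21 ')': depth becomes 4
  Position 22 ')': depth becomes 3
  Position 23 ')': depth becomes 2
  Position 24 ')': depth becomes 1
  Position 25 ')': depth becomes 0
Maximum depth reached: 7

7


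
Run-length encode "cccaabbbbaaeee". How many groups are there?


Input: cccaabbbbaaeee
Scanning for consecutive runs:
  Group 1: 'c' x 3 (positions 0-2)
  Group 2: 'a' x 2 (positions 3-4)
  Group 3: 'b' x 4 (positions 5-8)
  Group 4: 'a' x 2 (positions 9-10)
  Group 5: 'e' x 3 (positions 11-13)
Total groups: 5

5


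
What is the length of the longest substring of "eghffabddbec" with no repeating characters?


Input: "eghffabddbec"
Sliding window (track last position of each char):
  Position 0 ('e'): window [0,0] length 1 -- new best
  Position 1 ('g'): window [0,1] length 2 -- new best
  Position 2 ('h'): window [0,2] length 3 -- new best
  Position 3 ('f'): window [0,3] length 4 -- new best
  Position 4 ('f'): repeat (last at 3), move window start to 4
  Position 4 ('f'): window [4,4] length 1
  Position 5 ('a'): window [4,5] length 2
  Position 6 ('b'): window [4,6] length 3
  Position 7 ('d'): window [4,7] length 4
  Position 8 ('d'): repeat (last at 7), move window start to 8
  Position 8 ('d'): window [8,8] length 1
  Position 9 ('b'): window [8,9] length 2
  Position 10 ('e'): window [8,10] length 3
  Position 11 ('c'): window [8,11] length 4
Longest substring with no repeats: "eghf" with length 4

4


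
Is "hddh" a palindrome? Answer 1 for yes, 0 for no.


Input: hddh
Reversed: hddh
  Compare pos 0 ('h') with pos 3 ('h'): match
  Compare pos 1 ('d') with pos 2 ('d'): match
Result: palindrome

1


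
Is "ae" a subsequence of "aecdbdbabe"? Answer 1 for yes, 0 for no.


Check if "ae" is a subsequence of "aecdbdbabe"
Greedy scan:
  Position 0 ('a'): matches sub[0] = 'a'
  Position 1 ('e'): matches sub[1] = 'e'
  Position 2 ('c'): no match needed
  Position 3 ('d'): no match needed
  Position 4 ('b'): no match needed
  Position 5 ('d'): no match needed
  Position 6 ('b'): no match needed
  Position 7 ('a'): no match needed
  Position 8 ('b'): no match needed
  Position 9 ('e'): no match needed
All 2 characters matched => is a subsequence

1


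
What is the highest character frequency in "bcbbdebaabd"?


Input: bcbbdebaabd
Character counts:
  'a': 2
  'b': 5
  'c': 1
  'd': 2
  'e': 1
Maximum frequency: 5

5


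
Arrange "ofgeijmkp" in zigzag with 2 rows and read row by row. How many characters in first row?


Zigzag "ofgeijmkp" into 2 rows:
Placing characters:
  'o' => row 0
  'f' => row 1
  'g' => row 0
  'e' => row 1
  'i' => row 0
  'j' => row 1
  'm' => row 0
  'k' => row 1
  'p' => row 0
Rows:
  Row 0: "ogimp"
  Row 1: "fejk"
First row length: 5

5


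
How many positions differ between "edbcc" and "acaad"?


Comparing "edbcc" and "acaad" position by position:
  Position 0: 'e' vs 'a' => DIFFER
  Position 1: 'd' vs 'c' => DIFFER
  Position 2: 'b' vs 'a' => DIFFER
  Position 3: 'c' vs 'a' => DIFFER
  Position 4: 'c' vs 'd' => DIFFER
Positions that differ: 5

5


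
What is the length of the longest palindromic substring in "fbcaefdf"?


Input: "fbcaefdf"
Checking substrings for palindromes:
  [5:8] "fdf" (len 3) => palindrome
Longest palindromic substring: "fdf" with length 3

3


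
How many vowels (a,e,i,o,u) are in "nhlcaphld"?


Input: nhlcaphld
Checking each character:
  'n' at position 0: consonant
  'h' at position 1: consonant
  'l' at position 2: consonant
  'c' at position 3: consonant
  'a' at position 4: vowel (running total: 1)
  'p' at position 5: consonant
  'h' at position 6: consonant
  'l' at position 7: consonant
  'd' at position 8: consonant
Total vowels: 1

1


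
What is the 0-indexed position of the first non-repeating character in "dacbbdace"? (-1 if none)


Input: dacbbdace
Character frequencies:
  'a': 2
  'b': 2
  'c': 2
  'd': 2
  'e': 1
Scanning left to right for freq == 1:
  Position 0 ('d'): freq=2, skip
  Position 1 ('a'): freq=2, skip
  Position 2 ('c'): freq=2, skip
  Position 3 ('b'): freq=2, skip
  Position 4 ('b'): freq=2, skip
  Position 5 ('d'): freq=2, skip
  Position 6 ('a'): freq=2, skip
  Position 7 ('c'): freq=2, skip
  Position 8 ('e'): unique! => answer = 8

8


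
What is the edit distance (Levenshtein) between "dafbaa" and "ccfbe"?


Computing edit distance: "dafbaa" -> "ccfbe"
DP table:
           c    c    f    b    e
      0    1    2    3    4    5
  d   1    1    2    3    4    5
  a   2    2    2    3    4    5
  f   3    3    3    2    3    4
  b   4    4    4    3    2    3
  a   5    5    5    4    3    3
  a   6    6    6    5    4    4
Edit distance = dp[6][5] = 4

4


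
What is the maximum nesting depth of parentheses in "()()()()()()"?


Input: "()()()()()()"
Tracking depth:
  Position 0 '(': depth becomes 1
  Position 1 ')': depth becomes 0
  Position 2 '(': depth becomes 1
  Position 3 ')': depth becomes 0
  Position 4 '(': depth becomes 1
  Position 5 ')': depth becomes 0
  Position 6 '(': depth becomes 1
  Position 7 ')': depth becomes 0
  Position 8 '(': depth becomes 1
  Position 9 ')': depth becomes 0
  Position 10 '(': depth becomes 1
  Position 11 ')': depth becomes 0
Maximum depth reached: 1

1


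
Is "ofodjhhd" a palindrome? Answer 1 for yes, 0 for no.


Input: ofodjhhd
Reversed: dhhjdofo
  Compare pos 0 ('o') with pos 7 ('d'): MISMATCH
  Compare pos 1 ('f') with pos 6 ('h'): MISMATCH
  Compare pos 2 ('o') with pos 5 ('h'): MISMATCH
  Compare pos 3 ('d') with pos 4 ('j'): MISMATCH
Result: not a palindrome

0


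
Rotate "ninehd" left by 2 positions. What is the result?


Input: "ninehd", rotate left by 2
First 2 characters: "ni"
Remaining characters: "nehd"
Concatenate remaining + first: "nehd" + "ni" = "nehdni"

nehdni


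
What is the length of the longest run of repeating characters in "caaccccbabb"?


Input: "caaccccbabb"
Scanning for longest run:
  Position 1 ('a'): new char, reset run to 1
  Position 2 ('a'): continues run of 'a', length=2
  Position 3 ('c'): new char, reset run to 1
  Position 4 ('c'): continues run of 'c', length=2
  Position 5 ('c'): continues run of 'c', length=3
  Position 6 ('c'): continues run of 'c', length=4
  Position 7 ('b'): new char, reset run to 1
  Position 8 ('a'): new char, reset run to 1
  Position 9 ('b'): new char, reset run to 1
  Position 10 ('b'): continues run of 'b', length=2
Longest run: 'c' with length 4

4


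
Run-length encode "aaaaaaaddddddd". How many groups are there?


Input: aaaaaaaddddddd
Scanning for consecutive runs:
  Group 1: 'a' x 7 (positions 0-6)
  Group 2: 'd' x 7 (positions 7-13)
Total groups: 2

2


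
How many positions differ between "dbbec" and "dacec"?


Comparing "dbbec" and "dacec" position by position:
  Position 0: 'd' vs 'd' => same
  Position 1: 'b' vs 'a' => DIFFER
  Position 2: 'b' vs 'c' => DIFFER
  Position 3: 'e' vs 'e' => same
  Position 4: 'c' vs 'c' => same
Positions that differ: 2

2


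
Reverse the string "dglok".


Input: dglok
Reading characters right to left:
  Position 4: 'k'
  Position 3: 'o'
  Position 2: 'l'
  Position 1: 'g'
  Position 0: 'd'
Reversed: kolgd

kolgd


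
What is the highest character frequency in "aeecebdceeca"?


Input: aeecebdceeca
Character counts:
  'a': 2
  'b': 1
  'c': 3
  'd': 1
  'e': 5
Maximum frequency: 5

5


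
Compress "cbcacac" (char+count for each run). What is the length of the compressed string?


Input: cbcacac
Runs:
  'c' x 1 => "c1"
  'b' x 1 => "b1"
  'c' x 1 => "c1"
  'a' x 1 => "a1"
  'c' x 1 => "c1"
  'a' x 1 => "a1"
  'c' x 1 => "c1"
Compressed: "c1b1c1a1c1a1c1"
Compressed length: 14

14


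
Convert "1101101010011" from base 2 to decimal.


Input: "1101101010011" in base 2
Positional expansion:
  Digit '1' (value 1) x 2^12 = 4096
  Digit '1' (value 1) x 2^11 = 2048
  Digit '0' (value 0) x 2^10 = 0
  Digit '1' (value 1) x 2^9 = 512
  Digit '1' (value 1) x 2^8 = 256
  Digit '0' (value 0) x 2^7 = 0
  Digit '1' (value 1) x 2^6 = 64
  Digit '0' (value 0) x 2^5 = 0
  Digit '1' (value 1) x 2^4 = 16
  Digit '0' (value 0) x 2^3 = 0
  Digit '0' (value 0) x 2^2 = 0
  Digit '1' (value 1) x 2^1 = 2
  Digit '1' (value 1) x 2^0 = 1
Sum = 6995

6995


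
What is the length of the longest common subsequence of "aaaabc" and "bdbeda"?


LCS of "aaaabc" and "bdbeda"
DP table:
           b    d    b    e    d    a
      0    0    0    0    0    0    0
  a   0    0    0    0    0    0    1
  a   0    0    0    0    0    0    1
  a   0    0    0    0    0    0    1
  a   0    0    0    0    0    0    1
  b   0    1    1    1    1    1    1
  c   0    1    1    1    1    1    1
LCS length = dp[6][6] = 1

1


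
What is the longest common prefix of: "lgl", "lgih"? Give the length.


Words: lgl, lgih
  Position 0: all 'l' => match
  Position 1: all 'g' => match
  Position 2: ('l', 'i') => mismatch, stop
LCP = "lg" (length 2)

2


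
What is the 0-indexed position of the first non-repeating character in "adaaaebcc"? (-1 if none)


Input: adaaaebcc
Character frequencies:
  'a': 4
  'b': 1
  'c': 2
  'd': 1
  'e': 1
Scanning left to right for freq == 1:
  Position 0 ('a'): freq=4, skip
  Position 1 ('d'): unique! => answer = 1

1


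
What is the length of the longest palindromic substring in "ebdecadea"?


Input: "ebdecadea"
Checking substrings for palindromes:
  No multi-char palindromic substrings found
Longest palindromic substring: "e" with length 1

1


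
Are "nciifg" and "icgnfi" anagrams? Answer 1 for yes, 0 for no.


Strings: "nciifg", "icgnfi"
Sorted first:  cfgiin
Sorted second: cfgiin
Sorted forms match => anagrams

1


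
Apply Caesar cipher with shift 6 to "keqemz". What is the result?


Caesar cipher: shift "keqemz" by 6
  'k' (pos 10) + 6 = pos 16 = 'q'
  'e' (pos 4) + 6 = pos 10 = 'k'
  'q' (pos 16) + 6 = pos 22 = 'w'
  'e' (pos 4) + 6 = pos 10 = 'k'
  'm' (pos 12) + 6 = pos 18 = 's'
  'z' (pos 25) + 6 = pos 5 = 'f'
Result: qkwksf

qkwksf


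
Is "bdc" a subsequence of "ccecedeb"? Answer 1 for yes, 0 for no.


Check if "bdc" is a subsequence of "ccecedeb"
Greedy scan:
  Position 0 ('c'): no match needed
  Position 1 ('c'): no match needed
  Position 2 ('e'): no match needed
  Position 3 ('c'): no match needed
  Position 4 ('e'): no match needed
  Position 5 ('d'): no match needed
  Position 6 ('e'): no match needed
  Position 7 ('b'): matches sub[0] = 'b'
Only matched 1/3 characters => not a subsequence

0


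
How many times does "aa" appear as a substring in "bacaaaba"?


Searching for "aa" in "bacaaaba"
Scanning each position:
  Position 0: "ba" => no
  Position 1: "ac" => no
  Position 2: "ca" => no
  Position 3: "aa" => MATCH
  Position 4: "aa" => MATCH
  Position 5: "ab" => no
  Position 6: "ba" => no
Total occurrences: 2

2


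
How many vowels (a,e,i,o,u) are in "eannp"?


Input: eannp
Checking each character:
  'e' at position 0: vowel (running total: 1)
  'a' at position 1: vowel (running total: 2)
  'n' at position 2: consonant
  'n' at position 3: consonant
  'p' at position 4: consonant
Total vowels: 2

2


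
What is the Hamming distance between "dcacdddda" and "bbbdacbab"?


Comparing "dcacdddda" and "bbbdacbab" position by position:
  Position 0: 'd' vs 'b' => differ
  Position 1: 'c' vs 'b' => differ
  Position 2: 'a' vs 'b' => differ
  Position 3: 'c' vs 'd' => differ
  Position 4: 'd' vs 'a' => differ
  Position 5: 'd' vs 'c' => differ
  Position 6: 'd' vs 'b' => differ
  Position 7: 'd' vs 'a' => differ
  Position 8: 'a' vs 'b' => differ
Total differences (Hamming distance): 9

9


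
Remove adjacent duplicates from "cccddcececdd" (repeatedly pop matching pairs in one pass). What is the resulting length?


Input: cccddcececdd
Stack-based adjacent duplicate removal:
  Read 'c': push. Stack: c
  Read 'c': matches stack top 'c' => pop. Stack: (empty)
  Read 'c': push. Stack: c
  Read 'd': push. Stack: cd
  Read 'd': matches stack top 'd' => pop. Stack: c
  Read 'c': matches stack top 'c' => pop. Stack: (empty)
  Read 'e': push. Stack: e
  Read 'c': push. Stack: ec
  Read 'e': push. Stack: ece
  Read 'c': push. Stack: ecec
  Read 'd': push. Stack: ececd
  Read 'd': matches stack top 'd' => pop. Stack: ecec
Final stack: "ecec" (length 4)

4


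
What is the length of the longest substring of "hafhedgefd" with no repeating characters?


Input: "hafhedgefd"
Sliding window (track last position of each char):
  Position 0 ('h'): window [0,0] length 1 -- new best
  Position 1 ('a'): window [0,1] length 2 -- new best
  Position 2 ('f'): window [0,2] length 3 -- new best
  Position 3 ('h'): repeat (last at 0), move window start to 1
  Position 3 ('h'): window [1,3] length 3
  Position 4 ('e'): window [1,4] length 4 -- new best
  Position 5 ('d'): window [1,5] length 5 -- new best
  Position 6 ('g'): window [1,6] length 6 -- new best
  Position 7 ('e'): repeat (last at 4), move window start to 5
  Position 7 ('e'): window [5,7] length 3
  Position 8 ('f'): window [5,8] length 4
  Position 9 ('d'): repeat (last at 5), move window start to 6
  Position 9 ('d'): window [6,9] length 4
Longest substring with no repeats: "afhedg" with length 6

6


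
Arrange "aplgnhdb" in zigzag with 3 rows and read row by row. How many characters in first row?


Zigzag "aplgnhdb" into 3 rows:
Placing characters:
  'a' => row 0
  'p' => row 1
  'l' => row 2
  'g' => row 1
  'n' => row 0
  'h' => row 1
  'd' => row 2
  'b' => row 1
Rows:
  Row 0: "an"
  Row 1: "pghb"
  Row 2: "ld"
First row length: 2

2


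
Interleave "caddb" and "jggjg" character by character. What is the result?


Interleaving "caddb" and "jggjg":
  Position 0: 'c' from first, 'j' from second => "cj"
  Position 1: 'a' from first, 'g' from second => "ag"
  Position 2: 'd' from first, 'g' from second => "dg"
  Position 3: 'd' from first, 'j' from second => "dj"
  Position 4: 'b' from first, 'g' from second => "bg"
Result: cjagdgdjbg

cjagdgdjbg


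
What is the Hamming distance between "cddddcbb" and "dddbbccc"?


Comparing "cddddcbb" and "dddbbccc" position by position:
  Position 0: 'c' vs 'd' => differ
  Position 1: 'd' vs 'd' => same
  Position 2: 'd' vs 'd' => same
  Position 3: 'd' vs 'b' => differ
  Position 4: 'd' vs 'b' => differ
  Position 5: 'c' vs 'c' => same
  Position 6: 'b' vs 'c' => differ
  Position 7: 'b' vs 'c' => differ
Total differences (Hamming distance): 5

5


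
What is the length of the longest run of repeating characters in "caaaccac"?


Input: "caaaccac"
Scanning for longest run:
  Position 1 ('a'): new char, reset run to 1
  Position 2 ('a'): continues run of 'a', length=2
  Position 3 ('a'): continues run of 'a', length=3
  Position 4 ('c'): new char, reset run to 1
  Position 5 ('c'): continues run of 'c', length=2
  Position 6 ('a'): new char, reset run to 1
  Position 7 ('c'): new char, reset run to 1
Longest run: 'a' with length 3

3


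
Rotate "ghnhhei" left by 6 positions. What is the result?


Input: "ghnhhei", rotate left by 6
First 6 characters: "ghnhhe"
Remaining characters: "i"
Concatenate remaining + first: "i" + "ghnhhe" = "ighnhhe"

ighnhhe


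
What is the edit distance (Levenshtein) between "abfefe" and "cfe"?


Computing edit distance: "abfefe" -> "cfe"
DP table:
           c    f    e
      0    1    2    3
  a   1    1    2    3
  b   2    2    2    3
  f   3    3    2    3
  e   4    4    3    2
  f   5    5    4    3
  e   6    6    5    4
Edit distance = dp[6][3] = 4

4


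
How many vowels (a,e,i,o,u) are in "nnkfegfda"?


Input: nnkfegfda
Checking each character:
  'n' at position 0: consonant
  'n' at position 1: consonant
  'k' at position 2: consonant
  'f' at position 3: consonant
  'e' at position 4: vowel (running total: 1)
  'g' at position 5: consonant
  'f' at position 6: consonant
  'd' at position 7: consonant
  'a' at position 8: vowel (running total: 2)
Total vowels: 2

2


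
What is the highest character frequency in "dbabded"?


Input: dbabded
Character counts:
  'a': 1
  'b': 2
  'd': 3
  'e': 1
Maximum frequency: 3

3


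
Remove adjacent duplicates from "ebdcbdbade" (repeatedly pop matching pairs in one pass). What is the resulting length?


Input: ebdcbdbade
Stack-based adjacent duplicate removal:
  Read 'e': push. Stack: e
  Read 'b': push. Stack: eb
  Read 'd': push. Stack: ebd
  Read 'c': push. Stack: ebdc
  Read 'b': push. Stack: ebdcb
  Read 'd': push. Stack: ebdcbd
  Read 'b': push. Stack: ebdcbdb
  Read 'a': push. Stack: ebdcbdba
  Read 'd': push. Stack: ebdcbdbad
  Read 'e': push. Stack: ebdcbdbade
Final stack: "ebdcbdbade" (length 10)

10


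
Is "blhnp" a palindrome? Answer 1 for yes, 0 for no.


Input: blhnp
Reversed: pnhlb
  Compare pos 0 ('b') with pos 4 ('p'): MISMATCH
  Compare pos 1 ('l') with pos 3 ('n'): MISMATCH
Result: not a palindrome

0


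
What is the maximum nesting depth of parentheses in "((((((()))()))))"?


Input: "((((((()))()))))"
Tracking depth:
  Position 0 '(': depth becomes 1
  Position 1 '(': depth becomes 2
  Position 2 '(': depth becomes 3
  Position 3 '(': depth becomes 4
  Position 4 '(': depth becomes 5
  Position 5 '(': depth becomes 6
  Position 6 '(': depth becomes 7
  Position 7 ')': depth becomes 6
  Position 8 ')': depth becomes 5
  Position 9 ')': depth becomes 4
  Position 10 '(': depth becomes 5
  Position 11 ')': depth becomes 4
  Position 12 ')': depth becomes 3
  Position 13 ')': depth becomes 2
  Position 14 ')': depth becomes 1
  Position 15 ')': depth becomes 0
Maximum depth reached: 7

7


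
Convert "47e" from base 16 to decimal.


Input: "47e" in base 16
Positional expansion:
  Digit '4' (value 4) x 16^2 = 1024
  Digit '7' (value 7) x 16^1 = 112
  Digit 'e' (value 14) x 16^0 = 14
Sum = 1150

1150


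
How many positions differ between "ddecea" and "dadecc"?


Comparing "ddecea" and "dadecc" position by position:
  Position 0: 'd' vs 'd' => same
  Position 1: 'd' vs 'a' => DIFFER
  Position 2: 'e' vs 'd' => DIFFER
  Position 3: 'c' vs 'e' => DIFFER
  Position 4: 'e' vs 'c' => DIFFER
  Position 5: 'a' vs 'c' => DIFFER
Positions that differ: 5

5


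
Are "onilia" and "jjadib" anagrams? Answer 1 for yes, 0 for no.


Strings: "onilia", "jjadib"
Sorted first:  aiilno
Sorted second: abdijj
Differ at position 1: 'i' vs 'b' => not anagrams

0


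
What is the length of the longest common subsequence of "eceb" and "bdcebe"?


LCS of "eceb" and "bdcebe"
DP table:
           b    d    c    e    b    e
      0    0    0    0    0    0    0
  e   0    0    0    0    1    1    1
  c   0    0    0    1    1    1    1
  e   0    0    0    1    2    2    2
  b   0    1    1    1    2    3    3
LCS length = dp[4][6] = 3

3


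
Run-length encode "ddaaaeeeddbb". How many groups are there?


Input: ddaaaeeeddbb
Scanning for consecutive runs:
  Group 1: 'd' x 2 (positions 0-1)
  Group 2: 'a' x 3 (positions 2-4)
  Group 3: 'e' x 3 (positions 5-7)
  Group 4: 'd' x 2 (positions 8-9)
  Group 5: 'b' x 2 (positions 10-11)
Total groups: 5

5


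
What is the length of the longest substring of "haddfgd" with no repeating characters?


Input: "haddfgd"
Sliding window (track last position of each char):
  Position 0 ('h'): window [0,0] length 1 -- new best
  Position 1 ('a'): window [0,1] length 2 -- new best
  Position 2 ('d'): window [0,2] length 3 -- new best
  Position 3 ('d'): repeat (last at 2), move window start to 3
  Position 3 ('d'): window [3,3] length 1
  Position 4 ('f'): window [3,4] length 2
  Position 5 ('g'): window [3,5] length 3
  Position 6 ('d'): repeat (last at 3), move window start to 4
  Position 6 ('d'): window [4,6] length 3
Longest substring with no repeats: "had" with length 3

3


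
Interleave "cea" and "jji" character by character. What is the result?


Interleaving "cea" and "jji":
  Position 0: 'c' from first, 'j' from second => "cj"
  Position 1: 'e' from first, 'j' from second => "ej"
  Position 2: 'a' from first, 'i' from second => "ai"
Result: cjejai

cjejai


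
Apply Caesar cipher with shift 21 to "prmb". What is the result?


Caesar cipher: shift "prmb" by 21
  'p' (pos 15) + 21 = pos 10 = 'k'
  'r' (pos 17) + 21 = pos 12 = 'm'
  'm' (pos 12) + 21 = pos 7 = 'h'
  'b' (pos 1) + 21 = pos 22 = 'w'
Result: kmhw

kmhw


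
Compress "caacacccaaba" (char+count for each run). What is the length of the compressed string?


Input: caacacccaaba
Runs:
  'c' x 1 => "c1"
  'a' x 2 => "a2"
  'c' x 1 => "c1"
  'a' x 1 => "a1"
  'c' x 3 => "c3"
  'a' x 2 => "a2"
  'b' x 1 => "b1"
  'a' x 1 => "a1"
Compressed: "c1a2c1a1c3a2b1a1"
Compressed length: 16

16


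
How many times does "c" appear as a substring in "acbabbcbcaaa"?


Searching for "c" in "acbabbcbcaaa"
Scanning each position:
  Position 0: "a" => no
  Position 1: "c" => MATCH
  Position 2: "b" => no
  Position 3: "a" => no
  Position 4: "b" => no
  Position 5: "b" => no
  Position 6: "c" => MATCH
  Position 7: "b" => no
  Position 8: "c" => MATCH
  Position 9: "a" => no
  Position 10: "a" => no
  Position 11: "a" => no
Total occurrences: 3

3


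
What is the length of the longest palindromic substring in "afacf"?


Input: "afacf"
Checking substrings for palindromes:
  [0:3] "afa" (len 3) => palindrome
Longest palindromic substring: "afa" with length 3

3


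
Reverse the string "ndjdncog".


Input: ndjdncog
Reading characters right to left:
  Position 7: 'g'
  Position 6: 'o'
  Position 5: 'c'
  Position 4: 'n'
  Position 3: 'd'
  Position 2: 'j'
  Position 1: 'd'
  Position 0: 'n'
Reversed: gocndjdn

gocndjdn


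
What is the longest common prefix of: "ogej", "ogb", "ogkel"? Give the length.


Words: ogej, ogb, ogkel
  Position 0: all 'o' => match
  Position 1: all 'g' => match
  Position 2: ('e', 'b', 'k') => mismatch, stop
LCP = "og" (length 2)

2


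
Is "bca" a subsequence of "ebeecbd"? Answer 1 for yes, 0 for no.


Check if "bca" is a subsequence of "ebeecbd"
Greedy scan:
  Position 0 ('e'): no match needed
  Position 1 ('b'): matches sub[0] = 'b'
  Position 2 ('e'): no match needed
  Position 3 ('e'): no match needed
  Position 4 ('c'): matches sub[1] = 'c'
  Position 5 ('b'): no match needed
  Position 6 ('d'): no match needed
Only matched 2/3 characters => not a subsequence

0


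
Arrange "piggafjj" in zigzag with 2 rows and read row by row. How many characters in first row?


Zigzag "piggafjj" into 2 rows:
Placing characters:
  'p' => row 0
  'i' => row 1
  'g' => row 0
  'g' => row 1
  'a' => row 0
  'f' => row 1
  'j' => row 0
  'j' => row 1
Rows:
  Row 0: "pgaj"
  Row 1: "igfj"
First row length: 4

4


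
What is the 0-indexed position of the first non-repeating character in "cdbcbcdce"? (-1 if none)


Input: cdbcbcdce
Character frequencies:
  'b': 2
  'c': 4
  'd': 2
  'e': 1
Scanning left to right for freq == 1:
  Position 0 ('c'): freq=4, skip
  Position 1 ('d'): freq=2, skip
  Position 2 ('b'): freq=2, skip
  Position 3 ('c'): freq=4, skip
  Position 4 ('b'): freq=2, skip
  Position 5 ('c'): freq=4, skip
  Position 6 ('d'): freq=2, skip
  Position 7 ('c'): freq=4, skip
  Position 8 ('e'): unique! => answer = 8

8


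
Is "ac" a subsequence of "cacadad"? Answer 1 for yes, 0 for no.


Check if "ac" is a subsequence of "cacadad"
Greedy scan:
  Position 0 ('c'): no match needed
  Position 1 ('a'): matches sub[0] = 'a'
  Position 2 ('c'): matches sub[1] = 'c'
  Position 3 ('a'): no match needed
  Position 4 ('d'): no match needed
  Position 5 ('a'): no match needed
  Position 6 ('d'): no match needed
All 2 characters matched => is a subsequence

1


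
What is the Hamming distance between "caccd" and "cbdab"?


Comparing "caccd" and "cbdab" position by position:
  Position 0: 'c' vs 'c' => same
  Position 1: 'a' vs 'b' => differ
  Position 2: 'c' vs 'd' => differ
  Position 3: 'c' vs 'a' => differ
  Position 4: 'd' vs 'b' => differ
Total differences (Hamming distance): 4

4


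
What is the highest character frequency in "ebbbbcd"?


Input: ebbbbcd
Character counts:
  'b': 4
  'c': 1
  'd': 1
  'e': 1
Maximum frequency: 4

4


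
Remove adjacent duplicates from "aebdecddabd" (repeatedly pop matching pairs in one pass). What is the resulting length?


Input: aebdecddabd
Stack-based adjacent duplicate removal:
  Read 'a': push. Stack: a
  Read 'e': push. Stack: ae
  Read 'b': push. Stack: aeb
  Read 'd': push. Stack: aebd
  Read 'e': push. Stack: aebde
  Read 'c': push. Stack: aebdec
  Read 'd': push. Stack: aebdecd
  Read 'd': matches stack top 'd' => pop. Stack: aebdec
  Read 'a': push. Stack: aebdeca
  Read 'b': push. Stack: aebdecab
  Read 'd': push. Stack: aebdecabd
Final stack: "aebdecabd" (length 9)

9


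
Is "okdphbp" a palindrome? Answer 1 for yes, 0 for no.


Input: okdphbp
Reversed: pbhpdko
  Compare pos 0 ('o') with pos 6 ('p'): MISMATCH
  Compare pos 1 ('k') with pos 5 ('b'): MISMATCH
  Compare pos 2 ('d') with pos 4 ('h'): MISMATCH
Result: not a palindrome

0


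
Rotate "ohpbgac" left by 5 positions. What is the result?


Input: "ohpbgac", rotate left by 5
First 5 characters: "ohpbg"
Remaining characters: "ac"
Concatenate remaining + first: "ac" + "ohpbg" = "acohpbg"

acohpbg


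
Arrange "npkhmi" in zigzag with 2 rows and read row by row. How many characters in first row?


Zigzag "npkhmi" into 2 rows:
Placing characters:
  'n' => row 0
  'p' => row 1
  'k' => row 0
  'h' => row 1
  'm' => row 0
  'i' => row 1
Rows:
  Row 0: "nkm"
  Row 1: "phi"
First row length: 3

3


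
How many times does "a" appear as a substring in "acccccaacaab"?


Searching for "a" in "acccccaacaab"
Scanning each position:
  Position 0: "a" => MATCH
  Position 1: "c" => no
  Position 2: "c" => no
  Position 3: "c" => no
  Position 4: "c" => no
  Position 5: "c" => no
  Position 6: "a" => MATCH
  Position 7: "a" => MATCH
  Position 8: "c" => no
  Position 9: "a" => MATCH
  Position 10: "a" => MATCH
  Position 11: "b" => no
Total occurrences: 5

5


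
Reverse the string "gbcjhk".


Input: gbcjhk
Reading characters right to left:
  Position 5: 'k'
  Position 4: 'h'
  Position 3: 'j'
  Position 2: 'c'
  Position 1: 'b'
  Position 0: 'g'
Reversed: khjcbg

khjcbg


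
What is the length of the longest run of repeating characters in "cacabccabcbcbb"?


Input: "cacabccabcbcbb"
Scanning for longest run:
  Position 1 ('a'): new char, reset run to 1
  Position 2 ('c'): new char, reset run to 1
  Position 3 ('a'): new char, reset run to 1
  Position 4 ('b'): new char, reset run to 1
  Position 5 ('c'): new char, reset run to 1
  Position 6 ('c'): continues run of 'c', length=2
  Position 7 ('a'): new char, reset run to 1
  Position 8 ('b'): new char, reset run to 1
  Position 9 ('c'): new char, reset run to 1
  Position 10 ('b'): new char, reset run to 1
  Position 11 ('c'): new char, reset run to 1
  Position 12 ('b'): new char, reset run to 1
  Position 13 ('b'): continues run of 'b', length=2
Longest run: 'c' with length 2

2


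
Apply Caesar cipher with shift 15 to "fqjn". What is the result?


Caesar cipher: shift "fqjn" by 15
  'f' (pos 5) + 15 = pos 20 = 'u'
  'q' (pos 16) + 15 = pos 5 = 'f'
  'j' (pos 9) + 15 = pos 24 = 'y'
  'n' (pos 13) + 15 = pos 2 = 'c'
Result: ufyc

ufyc


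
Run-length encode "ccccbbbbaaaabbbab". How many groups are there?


Input: ccccbbbbaaaabbbab
Scanning for consecutive runs:
  Group 1: 'c' x 4 (positions 0-3)
  Group 2: 'b' x 4 (positions 4-7)
  Group 3: 'a' x 4 (positions 8-11)
  Group 4: 'b' x 3 (positions 12-14)
  Group 5: 'a' x 1 (positions 15-15)
  Group 6: 'b' x 1 (positions 16-16)
Total groups: 6

6


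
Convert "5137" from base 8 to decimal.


Input: "5137" in base 8
Positional expansion:
  Digit '5' (value 5) x 8^3 = 2560
  Digit '1' (value 1) x 8^2 = 64
  Digit '3' (value 3) x 8^1 = 24
  Digit '7' (value 7) x 8^0 = 7
Sum = 2655

2655
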